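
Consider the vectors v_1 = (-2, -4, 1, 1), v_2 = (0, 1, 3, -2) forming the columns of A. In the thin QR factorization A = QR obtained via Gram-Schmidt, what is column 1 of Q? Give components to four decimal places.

v_1 = (-2, -4, 1, 1); ‖v_1‖ = 4.6904, so e_1 = (-0.4264, -0.8528, 0.2132, 0.2132).

e_1 = (-0.4264, -0.8528, 0.2132, 0.2132)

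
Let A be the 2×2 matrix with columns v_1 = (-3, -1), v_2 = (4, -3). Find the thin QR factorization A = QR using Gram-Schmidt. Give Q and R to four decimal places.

Q = [[-0.9487, 0.3162], [-0.3162, -0.9487]], R = [[3.1623, -2.8460], [0.0000, 4.1110]]

q_1 = v_1/‖v_1‖ = (-3, -1)/3.1623 = (-0.9487, -0.3162).
r_{12} = q_1·v_2 = -2.8460.
u_2 = v_2 + 2.8460·q_1 = (1.3000, -3.9000).
‖u_2‖ = 4.1110, so q_2 = (0.3162, -0.9487).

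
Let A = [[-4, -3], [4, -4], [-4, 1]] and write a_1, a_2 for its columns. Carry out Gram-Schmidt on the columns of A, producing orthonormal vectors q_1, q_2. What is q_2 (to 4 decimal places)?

q_2 = (-0.7383, -0.6712, 0.0671)

a_1 = (-4, 4, -4); ‖a_1‖ = 6.9282, so q_1 = (-0.5774, 0.5774, -0.5774).
q_1·a_2 = (-0.5774)·(-3) + 0.5774·(-4) + (-0.5774)·1 = -1.1547.
u_2 = a_2 + 1.1547·q_1 = (-3.6667, -3.3333, 0.3333).
‖u_2‖ = 4.9666, so q_2 = (-0.7383, -0.6712, 0.0671).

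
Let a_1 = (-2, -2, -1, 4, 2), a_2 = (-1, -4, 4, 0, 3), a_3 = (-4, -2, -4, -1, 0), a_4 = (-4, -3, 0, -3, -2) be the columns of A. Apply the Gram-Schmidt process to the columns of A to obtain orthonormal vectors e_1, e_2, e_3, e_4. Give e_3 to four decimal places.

e_1 = a_1/‖a_1‖ = (-2, -2, -1, 4, 2)/5.3852 = (-0.3714, -0.3714, -0.1857, 0.7428, 0.3714).
r_{12} = e_1·a_2 = 2.2283.
u_2 = a_2 − 2.2283·e_1 = (-0.1724, -3.1724, 4.4138, -1.6552, 2.1724).
‖u_2‖ = 6.0856, so e_2 = (-0.0283, -0.5213, 0.7253, -0.2720, 0.3570).
r_{13} = e_1·a_3 = 2.2283; r_{23} = e_2·a_3 = -1.4732.
u_3 = a_3 − 2.2283·e_1 + 1.4732·e_2 = (-3.2142, -1.9404, -2.5177, -3.0559, -0.3017).
‖u_3‖ = 5.4648, so e_3 = (-0.5882, -0.3551, -0.4607, -0.5592, -0.0552).

e_3 = (-0.5882, -0.3551, -0.4607, -0.5592, -0.0552)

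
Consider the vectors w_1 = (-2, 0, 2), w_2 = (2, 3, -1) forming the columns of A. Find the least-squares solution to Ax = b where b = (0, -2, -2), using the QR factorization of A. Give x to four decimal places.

x = (-1.0526, -0.7368)

q_1 = w_1/‖w_1‖ = (-2, 0, 2)/2.8284 = (-0.7071, 0.0000, 0.7071).
r_{12} = q_1·w_2 = -2.1213.
u_2 = w_2 + 2.1213·q_1 = (0.5000, 3.0000, 0.5000).
‖u_2‖ = 3.0822, so q_2 = (0.1622, 0.9733, 0.1622).
Qᵀb = (-1.4142, -2.2711).
Back-substitute: x_2 = -2.2711/3.0822 = -0.7368.
x_1 = (-1.4142 + 2.1213·(-0.7368))/2.8284 = -1.0526.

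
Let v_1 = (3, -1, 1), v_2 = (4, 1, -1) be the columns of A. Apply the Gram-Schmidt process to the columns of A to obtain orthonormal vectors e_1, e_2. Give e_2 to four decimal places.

v_1 = (3, -1, 1); ‖v_1‖ = 3.3166, so e_1 = (0.9045, -0.3015, 0.3015).
e_1·v_2 = 0.9045·4 + (-0.3015)·1 + 0.3015·(-1) = 3.0151.
u_2 = v_2 − 3.0151·e_1 = (1.2727, 1.9091, -1.9091).
‖u_2‖ = 2.9848, so e_2 = (0.4264, 0.6396, -0.6396).

e_2 = (0.4264, 0.6396, -0.6396)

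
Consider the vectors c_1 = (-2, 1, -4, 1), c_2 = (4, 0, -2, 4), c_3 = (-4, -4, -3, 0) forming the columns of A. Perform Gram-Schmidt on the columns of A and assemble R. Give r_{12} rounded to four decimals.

r_{12} = 0.8528

c_1 = (-2, 1, -4, 1); ‖c_1‖ = 4.6904, so q_1 = (-0.4264, 0.2132, -0.8528, 0.2132).
r_{12} = q_1·c_2 = 0.8528.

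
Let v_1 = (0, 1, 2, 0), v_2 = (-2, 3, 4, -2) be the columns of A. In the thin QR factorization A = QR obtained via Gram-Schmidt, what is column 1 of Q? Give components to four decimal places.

v_1 = (0, 1, 2, 0); ‖v_1‖ = 2.2361, so e_1 = (0.0000, 0.4472, 0.8944, 0.0000).

e_1 = (0.0000, 0.4472, 0.8944, 0.0000)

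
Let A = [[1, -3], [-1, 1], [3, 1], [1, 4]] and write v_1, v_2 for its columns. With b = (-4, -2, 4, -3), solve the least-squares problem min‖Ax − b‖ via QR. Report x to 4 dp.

x = (0.5810, 0.0095)

e_1 = v_1/‖v_1‖ = (1, -1, 3, 1)/3.4641 = (0.2887, -0.2887, 0.8660, 0.2887).
r_{12} = e_1·v_2 = 0.8660.
u_2 = v_2 − 0.8660·e_1 = (-3.2500, 1.2500, 0.2500, 3.7500).
‖u_2‖ = 5.1235, so e_2 = (-0.6343, 0.2440, 0.0488, 0.7319).
Qᵀb = (2.0207, 0.0488).
Back-substitute: x_2 = 0.0488/5.1235 = 0.0095.
x_1 = (2.0207 − 0.8660·0.0095)/3.4641 = 0.5810.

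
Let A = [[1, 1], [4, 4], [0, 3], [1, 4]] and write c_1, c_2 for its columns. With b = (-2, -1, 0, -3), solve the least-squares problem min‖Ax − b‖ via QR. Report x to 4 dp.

x = (0.0000, -0.4286)

c_1 = (1, 4, 0, 1); ‖c_1‖ = 4.2426, so e_1 = (0.2357, 0.9428, 0.0000, 0.2357).
e_1·c_2 = 0.2357·1 + 0.9428·4 + 0.0000·3 + 0.2357·4 = 4.9497.
u_2 = c_2 − 4.9497·e_1 = (-0.1667, -0.6667, 3.0000, 2.8333).
‖u_2‖ = 4.1833, so e_2 = (-0.0398, -0.1594, 0.7171, 0.6773).
Qᵀb = (-2.1213, -1.7928).
Back-substitute: x_2 = -1.7928/4.1833 = -0.4286.
x_1 = (-2.1213 − 4.9497·(-0.4286))/4.2426 = 0.0000.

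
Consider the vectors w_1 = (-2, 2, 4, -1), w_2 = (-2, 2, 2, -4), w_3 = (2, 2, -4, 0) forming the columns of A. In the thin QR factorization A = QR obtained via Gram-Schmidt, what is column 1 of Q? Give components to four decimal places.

e_1 = w_1/‖w_1‖ = (-2, 2, 4, -1)/5.0000 = (-0.4000, 0.4000, 0.8000, -0.2000).

e_1 = (-0.4000, 0.4000, 0.8000, -0.2000)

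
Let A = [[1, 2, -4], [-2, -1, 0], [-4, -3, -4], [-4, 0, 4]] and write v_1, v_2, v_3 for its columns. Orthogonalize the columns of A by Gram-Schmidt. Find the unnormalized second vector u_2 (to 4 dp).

u_2 = (1.5676, -0.1351, -1.2703, 1.7297)

v_1 = (1, -2, -4, -4); ‖v_1‖ = 6.0828, so e_1 = (0.1644, -0.3288, -0.6576, -0.6576).
e_1·v_2 = 0.1644·2 + (-0.3288)·(-1) + (-0.6576)·(-3) + (-0.6576)·0 = 2.6304.
u_2 = v_2 − 2.6304·e_1 = (1.5676, -0.1351, -1.2703, 1.7297).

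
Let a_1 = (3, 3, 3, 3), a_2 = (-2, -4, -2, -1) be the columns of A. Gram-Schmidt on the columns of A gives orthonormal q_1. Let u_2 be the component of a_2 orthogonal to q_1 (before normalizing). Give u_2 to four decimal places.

u_2 = (0.2500, -1.7500, 0.2500, 1.2500)

q_1 = a_1/‖a_1‖ = (3, 3, 3, 3)/6.0000 = (0.5000, 0.5000, 0.5000, 0.5000).
r_{12} = q_1·a_2 = -4.5000.
u_2 = a_2 + 4.5000·q_1 = (0.2500, -1.7500, 0.2500, 1.2500).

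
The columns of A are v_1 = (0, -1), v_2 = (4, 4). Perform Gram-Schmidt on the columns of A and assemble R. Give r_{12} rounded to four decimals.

r_{12} = -4.0000

e_1 = v_1/‖v_1‖ = (0, -1)/1.0000 = (0.0000, -1.0000).
r_{12} = e_1·v_2 = -4.0000.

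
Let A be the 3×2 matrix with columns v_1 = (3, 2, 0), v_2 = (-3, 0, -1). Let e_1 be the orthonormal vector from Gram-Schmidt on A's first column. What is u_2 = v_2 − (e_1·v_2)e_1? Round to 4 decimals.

v_1 = (3, 2, 0); ‖v_1‖ = 3.6056, so e_1 = (0.8321, 0.5547, 0.0000).
e_1·v_2 = 0.8321·(-3) + 0.5547·0 + 0.0000·(-1) = -2.4962.
u_2 = v_2 + 2.4962·e_1 = (-0.9231, 1.3846, -1.0000).

u_2 = (-0.9231, 1.3846, -1.0000)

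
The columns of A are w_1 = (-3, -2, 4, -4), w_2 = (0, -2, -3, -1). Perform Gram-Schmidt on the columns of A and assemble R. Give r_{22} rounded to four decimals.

r_{22} = 3.6938

q_1 = w_1/‖w_1‖ = (-3, -2, 4, -4)/6.7082 = (-0.4472, -0.2981, 0.5963, -0.5963).
r_{12} = q_1·w_2 = -0.5963.
u_2 = w_2 + 0.5963·q_1 = (-0.2667, -2.1778, -2.6444, -1.3556).
r_{22} = ‖u_2‖ = 3.6938.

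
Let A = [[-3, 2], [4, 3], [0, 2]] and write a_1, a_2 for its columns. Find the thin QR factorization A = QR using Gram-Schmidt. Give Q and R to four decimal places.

Q = [[-0.6000, 0.6895], [0.8000, 0.5172], [0.0000, 0.5070]], R = [[5.0000, 1.2000], [0.0000, 3.9446]]

a_1 = (-3, 4, 0); ‖a_1‖ = 5.0000, so q_1 = (-0.6000, 0.8000, 0.0000).
q_1·a_2 = (-0.6000)·2 + 0.8000·3 + 0.0000·2 = 1.2000.
u_2 = a_2 − 1.2000·q_1 = (2.7200, 2.0400, 2.0000).
‖u_2‖ = 3.9446, so q_2 = (0.6895, 0.5172, 0.5070).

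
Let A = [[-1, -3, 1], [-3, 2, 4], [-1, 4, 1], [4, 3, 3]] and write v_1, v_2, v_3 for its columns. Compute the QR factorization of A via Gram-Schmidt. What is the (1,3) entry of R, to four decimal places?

v_1 = (-1, -3, -1, 4); ‖v_1‖ = 5.1962, so e_1 = (-0.1925, -0.5774, -0.1925, 0.7698).
r_{13} = e_1·v_3 = -0.3849.

r_{13} = -0.3849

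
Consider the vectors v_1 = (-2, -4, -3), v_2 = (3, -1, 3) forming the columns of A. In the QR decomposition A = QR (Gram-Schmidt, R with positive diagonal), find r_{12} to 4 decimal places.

r_{12} = -2.0426

v_1 = (-2, -4, -3); ‖v_1‖ = 5.3852, so e_1 = (-0.3714, -0.7428, -0.5571).
r_{12} = e_1·v_2 = -2.0426.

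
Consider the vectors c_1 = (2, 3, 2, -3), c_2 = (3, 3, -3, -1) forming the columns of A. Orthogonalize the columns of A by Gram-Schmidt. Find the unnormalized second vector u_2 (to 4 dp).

c_1 = (2, 3, 2, -3); ‖c_1‖ = 5.0990, so e_1 = (0.3922, 0.5883, 0.3922, -0.5883).
e_1·c_2 = 0.3922·3 + 0.5883·3 + 0.3922·(-3) + (-0.5883)·(-1) = 2.3534.
u_2 = c_2 − 2.3534·e_1 = (2.0769, 1.6154, -3.9231, 0.3846).

u_2 = (2.0769, 1.6154, -3.9231, 0.3846)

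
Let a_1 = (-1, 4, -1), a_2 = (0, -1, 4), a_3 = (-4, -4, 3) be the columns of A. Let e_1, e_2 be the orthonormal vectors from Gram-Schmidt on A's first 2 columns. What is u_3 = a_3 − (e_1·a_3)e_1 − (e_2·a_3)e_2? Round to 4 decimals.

a_1 = (-1, 4, -1); ‖a_1‖ = 4.2426, so e_1 = (-0.2357, 0.9428, -0.2357).
e_1·a_2 = (-0.2357)·0 + 0.9428·(-1) + (-0.2357)·4 = -1.8856.
u_2 = a_2 + 1.8856·e_1 = (-0.4444, 0.7778, 3.5556).
‖u_2‖ = 3.6667, so e_2 = (-0.1212, 0.2121, 0.9697).
e_1·a_3 = (-0.2357)·(-4) + 0.9428·(-4) + (-0.2357)·3 = -3.5355; e_2·a_3 = (-0.1212)·(-4) + 0.2121·(-4) + 0.9697·3 = 2.5455.
u_3 = a_3 + 3.5355·e_1 − 2.5455·e_2 = (-4.5248, -1.2066, -0.3017).

u_3 = (-4.5248, -1.2066, -0.3017)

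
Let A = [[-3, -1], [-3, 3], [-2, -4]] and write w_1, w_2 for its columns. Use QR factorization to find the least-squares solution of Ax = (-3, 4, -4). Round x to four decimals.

x = (0.1197, 1.1831)

q_1 = w_1/‖w_1‖ = (-3, -3, -2)/4.6904 = (-0.6396, -0.6396, -0.4264).
r_{12} = q_1·w_2 = 0.4264.
u_2 = w_2 − 0.4264·q_1 = (-0.7273, 3.2727, -3.8182).
‖u_2‖ = 5.0812, so q_2 = (-0.1431, 0.6441, -0.7514).
Qᵀb = (1.0660, 6.0115).
Back-substitute: x_2 = 6.0115/5.0812 = 1.1831.
x_1 = (1.0660 − 0.4264·1.1831)/4.6904 = 0.1197.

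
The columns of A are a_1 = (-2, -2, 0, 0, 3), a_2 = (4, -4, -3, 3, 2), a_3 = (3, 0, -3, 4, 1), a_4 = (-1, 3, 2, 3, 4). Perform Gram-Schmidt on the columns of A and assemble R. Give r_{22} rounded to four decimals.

r_{22} = 7.2029

e_1 = a_1/‖a_1‖ = (-2, -2, 0, 0, 3)/4.1231 = (-0.4851, -0.4851, 0.0000, 0.0000, 0.7276).
r_{12} = e_1·a_2 = 1.4552.
u_2 = a_2 − 1.4552·e_1 = (4.7059, -3.2941, -3.0000, 3.0000, 0.9412).
r_{22} = ‖u_2‖ = 7.2029.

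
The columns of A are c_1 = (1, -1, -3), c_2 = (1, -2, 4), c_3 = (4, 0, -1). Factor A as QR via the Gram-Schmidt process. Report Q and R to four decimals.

Q = [[0.3015, 0.4924, 0.8165], [-0.3015, -0.7632, 0.5715], [-0.9045, 0.4185, 0.0816]], R = [[3.3166, -2.7136, 2.1106], [0.0000, 3.6927, 1.5510], [0.0000, 0.0000, 3.1843]]

c_1 = (1, -1, -3); ‖c_1‖ = 3.3166, so q_1 = (0.3015, -0.3015, -0.9045).
q_1·c_2 = 0.3015·1 + (-0.3015)·(-2) + (-0.9045)·4 = -2.7136.
u_2 = c_2 + 2.7136·q_1 = (1.8182, -2.8182, 1.5455).
‖u_2‖ = 3.6927, so q_2 = (0.4924, -0.7632, 0.4185).
q_1·c_3 = 0.3015·4 + (-0.3015)·0 + (-0.9045)·(-1) = 2.1106; q_2·c_3 = 0.4924·4 + (-0.7632)·0 + 0.4185·(-1) = 1.5510.
u_3 = c_3 − 2.1106·q_1 − 1.5510·q_2 = (2.6000, 1.8200, 0.2600).
‖u_3‖ = 3.1843, so q_3 = (0.8165, 0.5715, 0.0816).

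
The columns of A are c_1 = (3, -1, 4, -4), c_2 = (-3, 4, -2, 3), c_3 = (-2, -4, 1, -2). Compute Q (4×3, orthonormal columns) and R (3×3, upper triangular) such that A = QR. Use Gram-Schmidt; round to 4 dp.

Q = [[0.4629, -0.1850, -0.8668], [-0.1543, 0.9251, -0.2826], [0.6172, 0.3289, 0.2684], [-0.6172, -0.0411, -0.3110]], R = [[6.4807, -5.0920, 1.5430], [0.0000, 3.4744, -2.9193], [0.0000, 0.0000, 3.7546]]

e_1 = c_1/‖c_1‖ = (3, -1, 4, -4)/6.4807 = (0.4629, -0.1543, 0.6172, -0.6172).
r_{12} = e_1·c_2 = -5.0920.
u_2 = c_2 + 5.0920·e_1 = (-0.6429, 3.2143, 1.1429, -0.1429).
‖u_2‖ = 3.4744, so e_2 = (-0.1850, 0.9251, 0.3289, -0.0411).
r_{13} = e_1·c_3 = 1.5430; r_{23} = e_2·c_3 = -2.9193.
u_3 = c_3 − 1.5430·e_1 + 2.9193·e_2 = (-3.2544, -1.0611, 1.0079, -1.1677).
‖u_3‖ = 3.7546, so e_3 = (-0.8668, -0.2826, 0.2684, -0.3110).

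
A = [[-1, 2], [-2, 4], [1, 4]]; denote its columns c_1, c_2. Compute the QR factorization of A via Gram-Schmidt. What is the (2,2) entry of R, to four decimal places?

r_{22} = 5.4772

c_1 = (-1, -2, 1); ‖c_1‖ = 2.4495, so e_1 = (-0.4082, -0.8165, 0.4082).
e_1·c_2 = (-0.4082)·2 + (-0.8165)·4 + 0.4082·4 = -2.4495.
u_2 = c_2 + 2.4495·e_1 = (1.0000, 2.0000, 5.0000).
r_{22} = ‖u_2‖ = 5.4772.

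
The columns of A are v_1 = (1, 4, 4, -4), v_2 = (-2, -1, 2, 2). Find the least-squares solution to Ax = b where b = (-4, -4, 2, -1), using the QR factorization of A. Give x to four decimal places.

v_1 = (1, 4, 4, -4); ‖v_1‖ = 7.0000, so q_1 = (0.1429, 0.5714, 0.5714, -0.5714).
q_1·v_2 = 0.1429·(-2) + 0.5714·(-1) + 0.5714·2 + (-0.5714)·2 = -0.8571.
u_2 = v_2 + 0.8571·q_1 = (-1.8776, -0.5102, 2.4898, 1.5102).
‖u_2‖ = 3.5022, so q_2 = (-0.5361, -0.1457, 0.7109, 0.4312).
Qᵀb = (-1.1429, 3.7178).
Back-substitute: x_2 = 3.7178/3.5022 = 1.0616.
x_1 = (-1.1429 + 0.8571·1.0616)/7.0000 = -0.0333.

x = (-0.0333, 1.0616)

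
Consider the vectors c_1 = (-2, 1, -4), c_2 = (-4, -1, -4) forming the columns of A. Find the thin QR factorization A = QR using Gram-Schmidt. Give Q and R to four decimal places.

c_1 = (-2, 1, -4); ‖c_1‖ = 4.5826, so e_1 = (-0.4364, 0.2182, -0.8729).
e_1·c_2 = (-0.4364)·(-4) + 0.2182·(-1) + (-0.8729)·(-4) = 5.0190.
u_2 = c_2 − 5.0190·e_1 = (-1.8095, -2.0952, 0.3810).
‖u_2‖ = 2.7946, so e_2 = (-0.6475, -0.7498, 0.1363).

Q = [[-0.4364, -0.6475], [0.2182, -0.7498], [-0.8729, 0.1363]], R = [[4.5826, 5.0190], [0.0000, 2.7946]]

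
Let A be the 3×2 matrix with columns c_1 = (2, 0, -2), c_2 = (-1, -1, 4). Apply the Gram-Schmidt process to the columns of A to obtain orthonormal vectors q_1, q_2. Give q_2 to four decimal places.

q_2 = (0.6396, -0.4264, 0.6396)

c_1 = (2, 0, -2); ‖c_1‖ = 2.8284, so q_1 = (0.7071, 0.0000, -0.7071).
q_1·c_2 = 0.7071·(-1) + 0.0000·(-1) + (-0.7071)·4 = -3.5355.
u_2 = c_2 + 3.5355·q_1 = (1.5000, -1.0000, 1.5000).
‖u_2‖ = 2.3452, so q_2 = (0.6396, -0.4264, 0.6396).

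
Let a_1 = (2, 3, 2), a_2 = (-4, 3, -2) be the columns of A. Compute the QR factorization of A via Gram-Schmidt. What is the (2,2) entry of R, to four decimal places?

r_{22} = 5.3358

a_1 = (2, 3, 2); ‖a_1‖ = 4.1231, so q_1 = (0.4851, 0.7276, 0.4851).
q_1·a_2 = 0.4851·(-4) + 0.7276·3 + 0.4851·(-2) = -0.7276.
u_2 = a_2 + 0.7276·q_1 = (-3.6471, 3.5294, -1.6471).
r_{22} = ‖u_2‖ = 5.3358.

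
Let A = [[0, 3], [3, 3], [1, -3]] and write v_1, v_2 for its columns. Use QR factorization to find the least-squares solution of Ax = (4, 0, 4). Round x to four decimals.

x = (0.4615, -0.1026)

v_1 = (0, 3, 1); ‖v_1‖ = 3.1623, so e_1 = (0.0000, 0.9487, 0.3162).
e_1·v_2 = 0.0000·3 + 0.9487·3 + 0.3162·(-3) = 1.8974.
u_2 = v_2 − 1.8974·e_1 = (3.0000, 1.2000, -3.6000).
‖u_2‖ = 4.8374, so e_2 = (0.6202, 0.2481, -0.7442).
Qᵀb = (1.2649, -0.4961).
Back-substitute: x_2 = -0.4961/4.8374 = -0.1026.
x_1 = (1.2649 − 1.8974·(-0.1026))/3.1623 = 0.4615.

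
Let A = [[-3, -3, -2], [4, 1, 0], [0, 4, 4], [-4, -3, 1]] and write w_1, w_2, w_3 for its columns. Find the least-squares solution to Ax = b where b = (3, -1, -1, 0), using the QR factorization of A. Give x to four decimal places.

w_1 = (-3, 4, 0, -4); ‖w_1‖ = 6.4031, so q_1 = (-0.4685, 0.6247, 0.0000, -0.6247).
q_1·w_2 = (-0.4685)·(-3) + 0.6247·1 + 0.0000·4 + (-0.6247)·(-3) = 3.9043.
u_2 = w_2 − 3.9043·q_1 = (-1.1707, -1.4390, 4.0000, -0.5610).
‖u_2‖ = 4.4448, so q_2 = (-0.2634, -0.3238, 0.8999, -0.1262).
q_1·w_3 = (-0.4685)·(-2) + 0.6247·0 + 0.0000·4 + (-0.6247)·1 = 0.3123; q_2·w_3 = (-0.2634)·(-2) + (-0.3238)·0 + 0.8999·4 + (-0.1262)·1 = 4.0003.
u_3 = w_3 − 0.3123·q_1 − 4.0003·q_2 = (-0.8000, 1.1000, 0.4000, 1.7000).
‖u_3‖ = 2.2136, so q_3 = (-0.3614, 0.4969, 0.1807, 0.7680).
Qᵀb = (-2.0303, -1.3664, -1.7618).
Back-substitute: x_3 = -1.7618/2.2136 = -0.7959.
x_2 = (-1.3664 − 4.0003·(-0.7959))/4.4448 = 0.4089.
x_1 = (-2.0303 − 3.9043·0.4089 − 0.3123·(-0.7959))/6.4031 = -0.5276.

x = (-0.5276, 0.4089, -0.7959)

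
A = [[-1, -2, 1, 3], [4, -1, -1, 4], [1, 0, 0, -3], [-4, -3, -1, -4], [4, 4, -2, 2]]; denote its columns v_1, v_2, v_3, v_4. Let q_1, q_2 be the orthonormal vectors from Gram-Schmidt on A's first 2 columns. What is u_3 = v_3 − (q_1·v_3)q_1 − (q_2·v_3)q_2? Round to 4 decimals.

u_3 = (0.7015, -0.5267, 0.1383, -1.7937, -1.1262)

v_1 = (-1, 4, 1, -4, 4); ‖v_1‖ = 7.0711, so q_1 = (-0.1414, 0.5657, 0.1414, -0.5657, 0.5657).
q_1·v_2 = (-0.1414)·(-2) + 0.5657·(-1) + 0.1414·0 + (-0.5657)·(-3) + 0.5657·4 = 3.6770.
u_2 = v_2 − 3.6770·q_1 = (-1.4800, -3.0800, -0.5200, -0.9200, 1.9200).
‖u_2‖ = 4.0596, so q_2 = (-0.3646, -0.7587, -0.1281, -0.2266, 0.4730).
q_1·v_3 = (-0.1414)·1 + 0.5657·(-1) + 0.1414·0 + (-0.5657)·(-1) + 0.5657·(-2) = -1.2728; q_2·v_3 = (-0.3646)·1 + (-0.7587)·(-1) + (-0.1281)·0 + (-0.2266)·(-1) + 0.4730·(-2) = -0.3252.
u_3 = v_3 + 1.2728·q_1 + 0.3252·q_2 = (0.7015, -0.5267, 0.1383, -1.7937, -1.1262).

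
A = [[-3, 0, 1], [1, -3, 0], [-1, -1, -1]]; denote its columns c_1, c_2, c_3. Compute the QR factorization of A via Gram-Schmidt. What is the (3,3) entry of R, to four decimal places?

c_1 = (-3, 1, -1); ‖c_1‖ = 3.3166, so e_1 = (-0.9045, 0.3015, -0.3015).
e_1·c_2 = (-0.9045)·0 + 0.3015·(-3) + (-0.3015)·(-1) = -0.6030.
u_2 = c_2 + 0.6030·e_1 = (-0.5455, -2.8182, -1.1818).
‖u_2‖ = 3.1042, so e_2 = (-0.1757, -0.9078, -0.3807).
e_1·c_3 = (-0.9045)·1 + 0.3015·0 + (-0.3015)·(-1) = -0.6030; e_2·c_3 = (-0.1757)·1 + (-0.9078)·0 + (-0.3807)·(-1) = 0.2050.
u_3 = c_3 + 0.6030·e_1 − 0.2050·e_2 = (0.4906, 0.3679, -1.1038).
r_{33} = ‖u_3‖ = 1.2627.

r_{33} = 1.2627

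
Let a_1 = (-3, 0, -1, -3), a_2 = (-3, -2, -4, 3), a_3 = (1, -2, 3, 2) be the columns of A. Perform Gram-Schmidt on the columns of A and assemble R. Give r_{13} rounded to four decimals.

r_{13} = -2.7530

a_1 = (-3, 0, -1, -3); ‖a_1‖ = 4.3589, so q_1 = (-0.6882, 0.0000, -0.2294, -0.6882).
r_{13} = q_1·a_3 = -2.7530.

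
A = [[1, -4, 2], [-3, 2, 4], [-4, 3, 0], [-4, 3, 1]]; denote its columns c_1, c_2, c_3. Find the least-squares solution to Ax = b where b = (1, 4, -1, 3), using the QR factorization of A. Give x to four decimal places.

e_1 = c_1/‖c_1‖ = (1, -3, -4, -4)/6.4807 = (0.1543, -0.4629, -0.6172, -0.6172).
r_{12} = e_1·c_2 = -5.2463.
u_2 = c_2 + 5.2463·e_1 = (-3.1905, -0.4286, -0.2381, -0.2381).
‖u_2‖ = 3.2367, so e_2 = (-0.9857, -0.1324, -0.0736, -0.0736).
r_{13} = e_1·c_3 = -2.1602; r_{23} = e_2·c_3 = -2.5746.
u_3 = c_3 + 2.1602·e_1 + 2.5746·e_2 = (-0.2045, 2.6591, -1.5227, -0.5227).
‖u_3‖ = 3.1152, so e_3 = (-0.0657, 0.8536, -0.4888, -0.1678).
Qᵀb = (-2.9318, -1.6625, 3.3341).
Back-substitute: x_3 = 3.3341/3.1152 = 1.0703.
x_2 = (-1.6625 + 2.5746·1.0703)/3.2367 = 0.3377.
x_1 = (-2.9318 + 5.2463·0.3377 + 2.1602·1.0703)/6.4807 = 0.1778.

x = (0.1778, 0.3377, 1.0703)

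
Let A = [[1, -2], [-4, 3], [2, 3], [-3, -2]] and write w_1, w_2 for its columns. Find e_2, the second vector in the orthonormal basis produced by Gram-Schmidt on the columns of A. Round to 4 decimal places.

w_1 = (1, -4, 2, -3); ‖w_1‖ = 5.4772, so e_1 = (0.1826, -0.7303, 0.3651, -0.5477).
e_1·w_2 = 0.1826·(-2) + (-0.7303)·3 + 0.3651·3 + (-0.5477)·(-2) = -0.3651.
u_2 = w_2 + 0.3651·e_1 = (-1.9333, 2.7333, 3.1333, -2.2000).
‖u_2‖ = 5.0859, so e_2 = (-0.3801, 0.5374, 0.6161, -0.4326).

e_2 = (-0.3801, 0.5374, 0.6161, -0.4326)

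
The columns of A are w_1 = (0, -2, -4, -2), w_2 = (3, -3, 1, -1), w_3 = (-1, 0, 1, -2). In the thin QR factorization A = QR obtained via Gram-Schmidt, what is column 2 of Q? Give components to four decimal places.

w_1 = (0, -2, -4, -2); ‖w_1‖ = 4.8990, so q_1 = (0.0000, -0.4082, -0.8165, -0.4082).
q_1·w_2 = 0.0000·3 + (-0.4082)·(-3) + (-0.8165)·1 + (-0.4082)·(-1) = 0.8165.
u_2 = w_2 − 0.8165·q_1 = (3.0000, -2.6667, 1.6667, -0.6667).
‖u_2‖ = 4.3970, so q_2 = (0.6823, -0.6065, 0.3790, -0.1516).

q_2 = (0.6823, -0.6065, 0.3790, -0.1516)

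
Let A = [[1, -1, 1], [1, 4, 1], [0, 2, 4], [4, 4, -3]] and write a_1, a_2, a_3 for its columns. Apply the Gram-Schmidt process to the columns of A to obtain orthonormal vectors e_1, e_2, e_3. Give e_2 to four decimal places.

e_1 = a_1/‖a_1‖ = (1, 1, 0, 4)/4.2426 = (0.2357, 0.2357, 0.0000, 0.9428).
r_{12} = e_1·a_2 = 4.4783.
u_2 = a_2 − 4.4783·e_1 = (-2.0556, 2.9444, 2.0000, -0.2222).
‖u_2‖ = 4.1164, so e_2 = (-0.4994, 0.7153, 0.4859, -0.0540).

e_2 = (-0.4994, 0.7153, 0.4859, -0.0540)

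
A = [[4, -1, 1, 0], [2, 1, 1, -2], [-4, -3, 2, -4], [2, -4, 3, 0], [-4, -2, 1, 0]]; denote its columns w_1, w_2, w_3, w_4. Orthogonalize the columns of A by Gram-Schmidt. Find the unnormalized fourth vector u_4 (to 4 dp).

u_4 = (-0.7436, 0.2818, -1.6568, 0.7775, 1.4428)

w_1 = (4, 2, -4, 2, -4); ‖w_1‖ = 7.4833, so e_1 = (0.5345, 0.2673, -0.5345, 0.2673, -0.5345).
e_1·w_2 = 0.5345·(-1) + 0.2673·1 + (-0.5345)·(-3) + 0.2673·(-4) + (-0.5345)·(-2) = 1.3363.
u_2 = w_2 − 1.3363·e_1 = (-1.7143, 0.6429, -2.2857, -4.3571, -1.2857).
‖u_2‖ = 5.4050, so e_2 = (-0.3172, 0.1189, -0.4229, -0.8061, -0.2379).
e_1·w_3 = 0.5345·1 + 0.2673·1 + (-0.5345)·2 + 0.2673·3 + (-0.5345)·1 = 0.0000; e_2·w_3 = (-0.3172)·1 + 0.1189·1 + (-0.4229)·2 + (-0.8061)·3 + (-0.2379)·1 = -3.7003.
u_3 = w_3 + 0.0000·e_1 + 3.7003·e_2 = (-0.1736, 1.4401, 0.4352, 0.0171, 0.1198).
‖u_3‖ = 1.5192, so e_3 = (-0.1143, 0.9479, 0.2865, 0.0113, 0.0789).
e_1·w_4 = 0.5345·0 + 0.2673·(-2) + (-0.5345)·(-4) + 0.2673·0 + (-0.5345)·0 = 1.6036; e_2·w_4 = (-0.3172)·0 + 0.1189·(-2) + (-0.4229)·(-4) + (-0.8061)·0 + (-0.2379)·0 = 1.4537; e_3·w_4 = (-0.1143)·0 + 0.9479·(-2) + 0.2865·(-4) + 0.0113·0 + 0.0789·0 = -3.0417.
u_4 = w_4 − 1.6036·e_1 − 1.4537·e_2 + 3.0417·e_3 = (-0.7436, 0.2818, -1.6568, 0.7775, 1.4428).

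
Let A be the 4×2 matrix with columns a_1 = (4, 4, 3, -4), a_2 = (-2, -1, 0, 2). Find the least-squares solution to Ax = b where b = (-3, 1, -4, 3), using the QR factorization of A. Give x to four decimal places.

q_1 = a_1/‖a_1‖ = (4, 4, 3, -4)/7.5498 = (0.5298, 0.5298, 0.3974, -0.5298).
r_{12} = q_1·a_2 = -2.6491.
u_2 = a_2 + 2.6491·q_1 = (-0.5965, 0.4035, 1.0526, 0.5965).
‖u_2‖ = 1.4080, so q_2 = (-0.4236, 0.2866, 0.7476, 0.4236).
Qᵀb = (-4.2385, -0.1620).
Back-substitute: x_2 = -0.1620/1.4080 = -0.1150.
x_1 = (-4.2385 + 2.6491·(-0.1150))/7.5498 = -0.6018.

x = (-0.6018, -0.1150)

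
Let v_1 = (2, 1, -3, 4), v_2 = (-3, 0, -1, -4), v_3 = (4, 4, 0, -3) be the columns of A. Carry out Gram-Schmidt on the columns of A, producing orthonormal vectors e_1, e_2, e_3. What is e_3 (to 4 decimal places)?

v_1 = (2, 1, -3, 4); ‖v_1‖ = 5.4772, so e_1 = (0.3651, 0.1826, -0.5477, 0.7303).
e_1·v_2 = 0.3651·(-3) + 0.1826·0 + (-0.5477)·(-1) + 0.7303·(-4) = -3.4689.
u_2 = v_2 + 3.4689·e_1 = (-1.7333, 0.6333, -2.9000, -1.4667).
‖u_2‖ = 3.7372, so e_2 = (-0.4638, 0.1695, -0.7760, -0.3925).
e_1·v_3 = 0.3651·4 + 0.1826·4 + (-0.5477)·0 + 0.7303·(-3) = 0.0000; e_2·v_3 = (-0.4638)·4 + 0.1695·4 + (-0.7760)·0 + (-0.3925)·(-3) = 0.0000.
u_3 = v_3 + 0.0000·e_1 + 0.0000·e_2 = (4.0000, 4.0000, 0.0000, -3.0000).
‖u_3‖ = 6.4031, so e_3 = (0.6247, 0.6247, 0.0000, -0.4685).

e_3 = (0.6247, 0.6247, 0.0000, -0.4685)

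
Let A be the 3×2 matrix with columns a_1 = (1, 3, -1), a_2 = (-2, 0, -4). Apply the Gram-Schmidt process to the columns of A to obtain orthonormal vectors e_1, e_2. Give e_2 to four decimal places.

e_2 = (-0.4924, -0.1231, -0.8616)

e_1 = a_1/‖a_1‖ = (1, 3, -1)/3.3166 = (0.3015, 0.9045, -0.3015).
r_{12} = e_1·a_2 = 0.6030.
u_2 = a_2 − 0.6030·e_1 = (-2.1818, -0.5455, -3.8182).
‖u_2‖ = 4.4313, so e_2 = (-0.4924, -0.1231, -0.8616).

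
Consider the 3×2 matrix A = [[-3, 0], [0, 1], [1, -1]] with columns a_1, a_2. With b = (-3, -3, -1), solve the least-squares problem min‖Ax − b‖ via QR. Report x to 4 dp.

e_1 = a_1/‖a_1‖ = (-3, 0, 1)/3.1623 = (-0.9487, 0.0000, 0.3162).
r_{12} = e_1·a_2 = -0.3162.
u_2 = a_2 + 0.3162·e_1 = (-0.3000, 1.0000, -0.9000).
‖u_2‖ = 1.3784, so e_2 = (-0.2176, 0.7255, -0.6529).
Qᵀb = (2.5298, -0.8706).
Back-substitute: x_2 = -0.8706/1.3784 = -0.6316.
x_1 = (2.5298 + 0.3162·(-0.6316))/3.1623 = 0.7368.

x = (0.7368, -0.6316)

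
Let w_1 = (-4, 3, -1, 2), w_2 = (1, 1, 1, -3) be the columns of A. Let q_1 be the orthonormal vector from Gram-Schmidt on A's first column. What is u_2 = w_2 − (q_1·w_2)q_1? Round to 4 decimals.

q_1 = w_1/‖w_1‖ = (-4, 3, -1, 2)/5.4772 = (-0.7303, 0.5477, -0.1826, 0.3651).
r_{12} = q_1·w_2 = -1.4606.
u_2 = w_2 + 1.4606·q_1 = (-0.0667, 1.8000, 0.7333, -2.4667).

u_2 = (-0.0667, 1.8000, 0.7333, -2.4667)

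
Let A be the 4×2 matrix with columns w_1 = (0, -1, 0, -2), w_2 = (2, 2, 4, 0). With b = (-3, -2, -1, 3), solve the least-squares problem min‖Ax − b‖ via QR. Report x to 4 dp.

e_1 = w_1/‖w_1‖ = (0, -1, 0, -2)/2.2361 = (0.0000, -0.4472, 0.0000, -0.8944).
r_{12} = e_1·w_2 = -0.8944.
u_2 = w_2 + 0.8944·e_1 = (2.0000, 1.6000, 4.0000, -0.8000).
‖u_2‖ = 4.8166, so e_2 = (0.4152, 0.3322, 0.8305, -0.1661).
Qᵀb = (-1.7889, -3.2388).
Back-substitute: x_2 = -3.2388/4.8166 = -0.6724.
x_1 = (-1.7889 + 0.8944·(-0.6724))/2.2361 = -1.0690.

x = (-1.0690, -0.6724)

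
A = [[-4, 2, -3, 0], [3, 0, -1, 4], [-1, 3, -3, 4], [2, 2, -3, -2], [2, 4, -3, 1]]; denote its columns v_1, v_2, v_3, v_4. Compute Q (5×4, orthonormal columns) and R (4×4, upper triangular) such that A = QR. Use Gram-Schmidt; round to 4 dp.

e_1 = v_1/‖v_1‖ = (-4, 3, -1, 2, 2)/5.8310 = (-0.6860, 0.5145, -0.1715, 0.3430, 0.3430).
r_{12} = e_1·v_2 = 0.1715.
u_2 = v_2 − 0.1715·e_1 = (2.1176, -0.0882, 3.0294, 1.9412, 3.9412).
‖u_2‖ = 5.7420, so e_2 = (0.3688, -0.0154, 0.5276, 0.3381, 0.6864).
r_{13} = e_1·v_3 = 0.0000; r_{23} = e_2·v_3 = -5.7471.
u_3 = v_3 + 0.0000·e_1 + 5.7471·e_2 = (-0.8805, -1.0883, 0.0321, -1.0571, 0.9447).
‖u_3‖ = 1.9926, so e_3 = (-0.4419, -0.5462, 0.0161, -0.5305, 0.4741).
r_{14} = e_1·v_4 = 1.0290; r_{24} = e_2·v_4 = 2.0591; r_{34} = e_3·v_4 = -0.5851.
u_4 = v_4 − 1.0290·e_1 − 2.0591·e_2 + 0.5851·e_3 = (-0.3121, 3.1827, 3.0995, -3.3595, -0.4889).
‖u_4‖ = 5.5999, so e_4 = (-0.0557, 0.5683, 0.5535, -0.5999, -0.0873).

Q = [[-0.6860, 0.3688, -0.4419, -0.0557], [0.5145, -0.0154, -0.5462, 0.5683], [-0.1715, 0.5276, 0.0161, 0.5535], [0.3430, 0.3381, -0.5305, -0.5999], [0.3430, 0.6864, 0.4741, -0.0873]], R = [[5.8310, 0.1715, 0.0000, 1.0290], [0.0000, 5.7420, -5.7471, 2.0591], [0.0000, 0.0000, 1.9926, -0.5851], [0.0000, 0.0000, 0.0000, 5.5999]]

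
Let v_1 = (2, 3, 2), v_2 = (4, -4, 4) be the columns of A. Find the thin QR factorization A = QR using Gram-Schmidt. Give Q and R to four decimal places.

Q = [[0.4851, 0.5145], [0.7276, -0.6860], [0.4851, 0.5145]], R = [[4.1231, 0.9701], [0.0000, 6.8599]]

q_1 = v_1/‖v_1‖ = (2, 3, 2)/4.1231 = (0.4851, 0.7276, 0.4851).
r_{12} = q_1·v_2 = 0.9701.
u_2 = v_2 − 0.9701·q_1 = (3.5294, -4.7059, 3.5294).
‖u_2‖ = 6.8599, so q_2 = (0.5145, -0.6860, 0.5145).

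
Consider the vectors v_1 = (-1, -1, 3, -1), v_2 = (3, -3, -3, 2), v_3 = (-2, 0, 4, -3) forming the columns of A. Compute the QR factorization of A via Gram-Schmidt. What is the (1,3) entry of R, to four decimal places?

r_{13} = 4.9075

v_1 = (-1, -1, 3, -1); ‖v_1‖ = 3.4641, so e_1 = (-0.2887, -0.2887, 0.8660, -0.2887).
r_{13} = e_1·v_3 = 4.9075.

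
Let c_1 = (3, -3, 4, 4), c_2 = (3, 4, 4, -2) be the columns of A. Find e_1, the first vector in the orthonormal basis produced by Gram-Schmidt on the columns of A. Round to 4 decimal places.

e_1 = (0.4243, -0.4243, 0.5657, 0.5657)

c_1 = (3, -3, 4, 4); ‖c_1‖ = 7.0711, so e_1 = (0.4243, -0.4243, 0.5657, 0.5657).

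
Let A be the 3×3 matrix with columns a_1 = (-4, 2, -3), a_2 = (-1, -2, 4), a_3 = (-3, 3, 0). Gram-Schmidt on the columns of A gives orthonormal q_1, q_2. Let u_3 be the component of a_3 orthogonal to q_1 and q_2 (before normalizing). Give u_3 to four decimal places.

u_3 = (0.2194, 2.0839, 1.0968)

a_1 = (-4, 2, -3); ‖a_1‖ = 5.3852, so q_1 = (-0.7428, 0.3714, -0.5571).
q_1·a_2 = (-0.7428)·(-1) + 0.3714·(-2) + (-0.5571)·4 = -2.2283.
u_2 = a_2 + 2.2283·q_1 = (-2.6552, -1.1724, 2.7586).
‖u_2‖ = 4.0043, so q_2 = (-0.6631, -0.2928, 0.6889).
q_1·a_3 = (-0.7428)·(-3) + 0.3714·3 + (-0.5571)·0 = 3.3425; q_2·a_3 = (-0.6631)·(-3) + (-0.2928)·3 + 0.6889·0 = 1.1109.
u_3 = a_3 − 3.3425·q_1 − 1.1109·q_2 = (0.2194, 2.0839, 1.0968).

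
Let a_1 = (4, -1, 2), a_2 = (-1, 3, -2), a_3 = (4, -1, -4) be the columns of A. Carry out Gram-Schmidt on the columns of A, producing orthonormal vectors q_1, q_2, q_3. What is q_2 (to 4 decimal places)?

a_1 = (4, -1, 2); ‖a_1‖ = 4.5826, so q_1 = (0.8729, -0.2182, 0.4364).
q_1·a_2 = 0.8729·(-1) + (-0.2182)·3 + 0.4364·(-2) = -2.4004.
u_2 = a_2 + 2.4004·q_1 = (1.0952, 2.4762, -0.9524).
‖u_2‖ = 2.8702, so q_2 = (0.3816, 0.8627, -0.3318).

q_2 = (0.3816, 0.8627, -0.3318)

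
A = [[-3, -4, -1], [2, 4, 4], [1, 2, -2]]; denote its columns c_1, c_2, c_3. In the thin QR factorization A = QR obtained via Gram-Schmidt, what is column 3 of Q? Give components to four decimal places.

c_1 = (-3, 2, 1); ‖c_1‖ = 3.7417, so q_1 = (-0.8018, 0.5345, 0.2673).
q_1·c_2 = (-0.8018)·(-4) + 0.5345·4 + 0.2673·2 = 5.8797.
u_2 = c_2 − 5.8797·q_1 = (0.7143, 0.8571, 0.4286).
‖u_2‖ = 1.1952, so q_2 = (0.5976, 0.7171, 0.3586).
q_1·c_3 = (-0.8018)·(-1) + 0.5345·4 + 0.2673·(-2) = 2.4054; q_2·c_3 = 0.5976·(-1) + 0.7171·4 + 0.3586·(-2) = 1.5538.
u_3 = c_3 − 2.4054·q_1 − 1.5538·q_2 = (0.0000, 1.6000, -3.2000).
‖u_3‖ = 3.5777, so q_3 = (0.0000, 0.4472, -0.8944).

q_3 = (0.0000, 0.4472, -0.8944)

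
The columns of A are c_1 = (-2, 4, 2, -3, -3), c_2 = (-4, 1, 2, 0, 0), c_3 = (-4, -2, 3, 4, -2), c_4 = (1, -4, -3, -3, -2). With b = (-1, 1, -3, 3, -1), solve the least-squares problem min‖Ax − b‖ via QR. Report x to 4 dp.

c_1 = (-2, 4, 2, -3, -3); ‖c_1‖ = 6.4807, so e_1 = (-0.3086, 0.6172, 0.3086, -0.4629, -0.4629).
e_1·c_2 = (-0.3086)·(-4) + 0.6172·1 + 0.3086·2 + (-0.4629)·0 + (-0.4629)·0 = 2.4689.
u_2 = c_2 − 2.4689·e_1 = (-3.2381, -0.5238, 1.2381, 1.1429, 1.1429).
‖u_2‖ = 3.8607, so e_2 = (-0.8387, -0.1357, 0.3207, 0.2960, 0.2960).
e_1·c_3 = (-0.3086)·(-4) + 0.6172·(-2) + 0.3086·3 + (-0.4629)·4 + (-0.4629)·(-2) = 0.0000; e_2·c_3 = (-0.8387)·(-4) + (-0.1357)·(-2) + 0.3207·3 + 0.2960·4 + 0.2960·(-2) = 5.1804.
u_3 = c_3 + 0.0000·e_1 − 5.1804·e_2 = (0.3450, -1.2971, 1.3387, 2.4665, -3.5335).
‖u_3‖ = 4.7078, so e_3 = (0.0733, -0.2755, 0.2844, 0.5239, -0.7506).
e_1·c_4 = (-0.3086)·1 + 0.6172·(-4) + 0.3086·(-3) + (-0.4629)·(-3) + (-0.4629)·(-2) = -1.3887; e_2·c_4 = (-0.8387)·1 + (-0.1357)·(-4) + 0.3207·(-3) + 0.2960·(-3) + 0.2960·(-2) = -2.7382; e_3·c_4 = 0.0733·1 + (-0.2755)·(-4) + 0.2844·(-3) + 0.5239·(-3) + (-0.7506)·(-2) = 0.2518.
u_4 = c_4 + 1.3887·e_1 + 2.7382·e_2 − 0.2518·e_3 = (-1.7437, -3.4450, -1.7649, -2.9642, -1.6433).
‖u_4‖ = 5.4323, so e_4 = (-0.3210, -0.6342, -0.3249, -0.5457, -0.3025).
Qᵀb = (-0.9258, 0.3330, 1.1204, -0.6730).
Back-substitute: x_4 = -0.6730/5.4323 = -0.1239.
x_3 = (1.1204 − 0.2518·(-0.1239))/4.7078 = 0.2446.
x_2 = (0.3330 − 5.1804·0.2446 + 2.7382·(-0.1239))/3.8607 = -0.3299.
x_1 = (-0.9258 − 2.4689·(-0.3299) + 0.0000·0.2446 + 1.3887·(-0.1239))/6.4807 = -0.0437.

x = (-0.0437, -0.3299, 0.2446, -0.1239)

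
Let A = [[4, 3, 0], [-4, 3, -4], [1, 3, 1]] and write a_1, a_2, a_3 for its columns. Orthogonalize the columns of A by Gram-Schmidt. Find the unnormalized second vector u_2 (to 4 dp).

u_2 = (2.6364, 3.3636, 2.9091)

a_1 = (4, -4, 1); ‖a_1‖ = 5.7446, so q_1 = (0.6963, -0.6963, 0.1741).
q_1·a_2 = 0.6963·3 + (-0.6963)·3 + 0.1741·3 = 0.5222.
u_2 = a_2 − 0.5222·q_1 = (2.6364, 3.3636, 2.9091).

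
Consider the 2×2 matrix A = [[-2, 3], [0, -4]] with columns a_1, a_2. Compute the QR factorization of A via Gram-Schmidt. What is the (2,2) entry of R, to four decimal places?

r_{22} = 4.0000

a_1 = (-2, 0); ‖a_1‖ = 2.0000, so e_1 = (-1.0000, 0.0000).
e_1·a_2 = (-1.0000)·3 + 0.0000·(-4) = -3.0000.
u_2 = a_2 + 3.0000·e_1 = (0.0000, -4.0000).
r_{22} = ‖u_2‖ = 4.0000.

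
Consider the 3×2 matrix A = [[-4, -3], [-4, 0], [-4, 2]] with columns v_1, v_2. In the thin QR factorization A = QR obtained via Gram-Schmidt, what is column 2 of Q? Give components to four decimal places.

q_2 = (-0.7493, 0.0937, 0.6556)

v_1 = (-4, -4, -4); ‖v_1‖ = 6.9282, so q_1 = (-0.5774, -0.5774, -0.5774).
q_1·v_2 = (-0.5774)·(-3) + (-0.5774)·0 + (-0.5774)·2 = 0.5774.
u_2 = v_2 − 0.5774·q_1 = (-2.6667, 0.3333, 2.3333).
‖u_2‖ = 3.5590, so q_2 = (-0.7493, 0.0937, 0.6556).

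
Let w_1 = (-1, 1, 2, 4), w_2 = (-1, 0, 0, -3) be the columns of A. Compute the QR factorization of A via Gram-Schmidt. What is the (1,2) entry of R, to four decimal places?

r_{12} = -2.3452

e_1 = w_1/‖w_1‖ = (-1, 1, 2, 4)/4.6904 = (-0.2132, 0.2132, 0.4264, 0.8528).
r_{12} = e_1·w_2 = -2.3452.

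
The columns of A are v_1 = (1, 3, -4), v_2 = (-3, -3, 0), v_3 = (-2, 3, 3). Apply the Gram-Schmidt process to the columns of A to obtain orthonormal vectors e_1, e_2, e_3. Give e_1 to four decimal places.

e_1 = (0.1961, 0.5883, -0.7845)

v_1 = (1, 3, -4); ‖v_1‖ = 5.0990, so e_1 = (0.1961, 0.5883, -0.7845).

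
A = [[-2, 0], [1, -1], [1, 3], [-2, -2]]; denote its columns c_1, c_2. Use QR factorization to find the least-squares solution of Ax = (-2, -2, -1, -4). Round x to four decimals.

c_1 = (-2, 1, 1, -2); ‖c_1‖ = 3.1623, so e_1 = (-0.6325, 0.3162, 0.3162, -0.6325).
e_1·c_2 = (-0.6325)·0 + 0.3162·(-1) + 0.3162·3 + (-0.6325)·(-2) = 1.8974.
u_2 = c_2 − 1.8974·e_1 = (1.2000, -1.6000, 2.4000, -0.8000).
‖u_2‖ = 3.2249, so e_2 = (0.3721, -0.4961, 0.7442, -0.2481).
Qᵀb = (2.8460, 0.4961).
Back-substitute: x_2 = 0.4961/3.2249 = 0.1538.
x_1 = (2.8460 − 1.8974·0.1538)/3.1623 = 0.8077.

x = (0.8077, 0.1538)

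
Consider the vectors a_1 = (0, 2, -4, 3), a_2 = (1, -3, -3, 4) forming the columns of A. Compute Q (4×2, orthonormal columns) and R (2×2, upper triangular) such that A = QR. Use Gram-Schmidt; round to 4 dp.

Q = [[0.0000, 0.2049], [0.3714, -0.8689], [-0.7428, -0.1060], [0.5571, 0.4380]], R = [[5.3852, 3.3425], [0.0000, 4.8814]]

q_1 = a_1/‖a_1‖ = (0, 2, -4, 3)/5.3852 = (0.0000, 0.3714, -0.7428, 0.5571).
r_{12} = q_1·a_2 = 3.3425.
u_2 = a_2 − 3.3425·q_1 = (1.0000, -4.2414, -0.5172, 2.1379).
‖u_2‖ = 4.8814, so q_2 = (0.2049, -0.8689, -0.1060, 0.4380).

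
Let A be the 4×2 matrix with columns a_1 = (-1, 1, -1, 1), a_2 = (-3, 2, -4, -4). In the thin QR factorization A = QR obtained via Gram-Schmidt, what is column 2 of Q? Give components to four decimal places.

a_1 = (-1, 1, -1, 1); ‖a_1‖ = 2.0000, so e_1 = (-0.5000, 0.5000, -0.5000, 0.5000).
e_1·a_2 = (-0.5000)·(-3) + 0.5000·2 + (-0.5000)·(-4) + 0.5000·(-4) = 2.5000.
u_2 = a_2 − 2.5000·e_1 = (-1.7500, 0.7500, -2.7500, -5.2500).
‖u_2‖ = 6.2249, so e_2 = (-0.2811, 0.1205, -0.4418, -0.8434).

e_2 = (-0.2811, 0.1205, -0.4418, -0.8434)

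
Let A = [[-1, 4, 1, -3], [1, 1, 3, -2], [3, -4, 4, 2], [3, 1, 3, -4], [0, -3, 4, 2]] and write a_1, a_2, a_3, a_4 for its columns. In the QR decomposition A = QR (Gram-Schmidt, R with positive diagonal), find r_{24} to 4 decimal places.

a_1 = (-1, 1, 3, 3, 0); ‖a_1‖ = 4.4721, so e_1 = (-0.2236, 0.2236, 0.6708, 0.6708, 0.0000).
e_1·a_2 = (-0.2236)·4 + 0.2236·1 + 0.6708·(-4) + 0.6708·1 + 0.0000·(-3) = -2.6833.
u_2 = a_2 + 2.6833·e_1 = (3.4000, 1.6000, -2.2000, 2.8000, -3.0000).
‖u_2‖ = 5.9833, so e_2 = (0.5682, 0.2674, -0.3677, 0.4680, -0.5014).
r_{24} = e_2·a_4 = -5.8496.

r_{24} = -5.8496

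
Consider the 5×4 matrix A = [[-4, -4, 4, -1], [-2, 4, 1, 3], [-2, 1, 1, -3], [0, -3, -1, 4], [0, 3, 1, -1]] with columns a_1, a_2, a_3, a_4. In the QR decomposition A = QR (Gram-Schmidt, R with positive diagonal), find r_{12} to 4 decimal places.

r_{12} = 1.2247

a_1 = (-4, -2, -2, 0, 0); ‖a_1‖ = 4.8990, so e_1 = (-0.8165, -0.4082, -0.4082, 0.0000, 0.0000).
r_{12} = e_1·a_2 = 1.2247.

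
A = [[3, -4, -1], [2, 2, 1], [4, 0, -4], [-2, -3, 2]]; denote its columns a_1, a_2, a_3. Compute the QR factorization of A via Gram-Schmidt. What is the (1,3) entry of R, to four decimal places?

r_{13} = -3.6556

a_1 = (3, 2, 4, -2); ‖a_1‖ = 5.7446, so q_1 = (0.5222, 0.3482, 0.6963, -0.3482).
r_{13} = q_1·a_3 = -3.6556.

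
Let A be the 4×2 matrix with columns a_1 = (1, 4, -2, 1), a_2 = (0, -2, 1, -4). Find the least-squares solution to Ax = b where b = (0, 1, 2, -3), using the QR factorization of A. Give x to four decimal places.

a_1 = (1, 4, -2, 1); ‖a_1‖ = 4.6904, so e_1 = (0.2132, 0.8528, -0.4264, 0.2132).
e_1·a_2 = 0.2132·0 + 0.8528·(-2) + (-0.4264)·1 + 0.2132·(-4) = -2.9848.
u_2 = a_2 + 2.9848·e_1 = (0.6364, 0.5455, -0.2727, -3.3636).
‖u_2‖ = 3.4772, so e_2 = (0.1830, 0.1569, -0.0784, -0.9673).
Qᵀb = (-0.6396, 2.9020).
Back-substitute: x_2 = 2.9020/3.4772 = 0.8346.
x_1 = (-0.6396 + 2.9848·0.8346)/4.6904 = 0.3947.

x = (0.3947, 0.8346)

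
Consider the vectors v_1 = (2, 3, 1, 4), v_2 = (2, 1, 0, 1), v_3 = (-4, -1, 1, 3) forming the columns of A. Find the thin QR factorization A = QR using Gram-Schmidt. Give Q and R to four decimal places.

e_1 = v_1/‖v_1‖ = (2, 3, 1, 4)/5.4772 = (0.3651, 0.5477, 0.1826, 0.7303).
r_{12} = e_1·v_2 = 2.0083.
u_2 = v_2 − 2.0083·e_1 = (1.2667, -0.1000, -0.3667, -0.4667).
‖u_2‖ = 1.4024, so e_2 = (0.9032, -0.0713, -0.2615, -0.3328).
r_{13} = e_1·v_3 = 0.3651; r_{23} = e_2·v_3 = -4.8014.
u_3 = v_3 − 0.3651·e_1 + 4.8014·e_2 = (0.2034, -1.5424, -0.3220, 1.1356).
‖u_3‖ = 1.9528, so e_3 = (0.1042, -0.7898, -0.1649, 0.5815).

Q = [[0.3651, 0.9032, 0.1042], [0.5477, -0.0713, -0.7898], [0.1826, -0.2615, -0.1649], [0.7303, -0.3328, 0.5815]], R = [[5.4772, 2.0083, 0.3651], [0.0000, 1.4024, -4.8014], [0.0000, 0.0000, 1.9528]]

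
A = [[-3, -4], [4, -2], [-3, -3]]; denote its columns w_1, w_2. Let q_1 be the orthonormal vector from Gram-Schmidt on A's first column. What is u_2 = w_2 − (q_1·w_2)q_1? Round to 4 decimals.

u_2 = (-2.8529, -3.5294, -1.8529)

w_1 = (-3, 4, -3); ‖w_1‖ = 5.8310, so q_1 = (-0.5145, 0.6860, -0.5145).
q_1·w_2 = (-0.5145)·(-4) + 0.6860·(-2) + (-0.5145)·(-3) = 2.2295.
u_2 = w_2 − 2.2295·q_1 = (-2.8529, -3.5294, -1.8529).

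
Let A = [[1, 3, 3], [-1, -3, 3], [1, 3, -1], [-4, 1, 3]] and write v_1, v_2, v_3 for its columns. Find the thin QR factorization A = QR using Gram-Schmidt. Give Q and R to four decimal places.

e_1 = v_1/‖v_1‖ = (1, -1, 1, -4)/4.3589 = (0.2294, -0.2294, 0.2294, -0.9177).
r_{12} = e_1·v_2 = 1.1471.
u_2 = v_2 − 1.1471·e_1 = (2.7368, -2.7368, 2.7368, 2.0526).
‖u_2‖ = 5.1657, so e_2 = (0.5298, -0.5298, 0.5298, 0.3974).
r_{13} = e_1·v_3 = -2.9824; r_{23} = e_2·v_3 = 0.6623.
u_3 = v_3 + 2.9824·e_1 − 0.6623·e_2 = (3.3333, 2.6667, -0.6667, 0.0000).
‖u_3‖ = 4.3205, so e_3 = (0.7715, 0.6172, -0.1543, 0.0000).

Q = [[0.2294, 0.5298, 0.7715], [-0.2294, -0.5298, 0.6172], [0.2294, 0.5298, -0.1543], [-0.9177, 0.3974, 0.0000]], R = [[4.3589, 1.1471, -2.9824], [0.0000, 5.1657, 0.6623], [0.0000, 0.0000, 4.3205]]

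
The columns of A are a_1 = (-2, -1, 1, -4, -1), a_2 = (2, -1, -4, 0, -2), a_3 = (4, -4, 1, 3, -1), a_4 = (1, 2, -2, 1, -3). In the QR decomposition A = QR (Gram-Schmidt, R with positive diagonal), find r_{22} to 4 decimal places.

r_{22} = 4.8901

q_1 = a_1/‖a_1‖ = (-2, -1, 1, -4, -1)/4.7958 = (-0.4170, -0.2085, 0.2085, -0.8341, -0.2085).
r_{12} = q_1·a_2 = -1.0426.
u_2 = a_2 + 1.0426·q_1 = (1.5652, -1.2174, -3.7826, -0.8696, -2.2174).
r_{22} = ‖u_2‖ = 4.8901.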